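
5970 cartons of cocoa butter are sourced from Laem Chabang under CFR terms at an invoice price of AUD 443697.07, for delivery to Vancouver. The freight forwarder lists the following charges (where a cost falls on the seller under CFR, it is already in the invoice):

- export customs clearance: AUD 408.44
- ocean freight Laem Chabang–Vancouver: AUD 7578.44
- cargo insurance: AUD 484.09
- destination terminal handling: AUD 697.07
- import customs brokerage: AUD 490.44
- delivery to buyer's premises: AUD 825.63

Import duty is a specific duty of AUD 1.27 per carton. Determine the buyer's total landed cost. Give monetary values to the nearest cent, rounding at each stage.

Total landed cost: AUD 453776.20

CFR: the seller pays costs through ocean freight to the destination port, but not insurance.
Already in the invoice (seller's account under CFR): export clearance, freight — exclude.
CIF value = CFR price + insurance = 443697.07 + 484.09 = 444181.16
Import duty = 5970 × 1.27 = 7581.90
Buyer bears: insurance 484.09 + destination terminal 697.07 + brokerage 490.44 + delivery 825.63 + duty 7581.90 = 10079.13
Landed cost = invoice 443697.07 + 10079.13 = 453776.20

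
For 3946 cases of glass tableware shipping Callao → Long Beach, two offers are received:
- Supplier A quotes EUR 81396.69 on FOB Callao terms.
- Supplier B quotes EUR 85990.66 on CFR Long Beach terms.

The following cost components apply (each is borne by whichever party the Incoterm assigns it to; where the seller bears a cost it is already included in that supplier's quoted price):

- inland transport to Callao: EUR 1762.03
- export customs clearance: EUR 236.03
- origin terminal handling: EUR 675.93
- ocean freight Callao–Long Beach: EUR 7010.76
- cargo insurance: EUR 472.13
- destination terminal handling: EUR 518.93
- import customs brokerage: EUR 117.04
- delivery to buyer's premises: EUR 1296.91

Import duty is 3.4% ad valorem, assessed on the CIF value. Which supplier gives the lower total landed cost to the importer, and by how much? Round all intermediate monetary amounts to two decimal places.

Supplier A (FOB):
CIF value = FOB price + freight + insurance = 81396.69 + 7010.76 + 472.13 = 88879.58
Import duty = 88879.58 × 3.4% = 3021.91
Buyer bears (A): 7010.76 + 472.13 + 518.93 + 117.04 + 1296.91 = 9415.77
Landed cost (A) = invoice 81396.69 + 9415.77 + duty 3021.91 = 93834.37
Supplier B (CFR):
CIF value = CFR price + insurance = 85990.66 + 472.13 = 86462.79
Import duty = 86462.79 × 3.4% = 2939.73
Buyer bears (B): 472.13 + 518.93 + 117.04 + 1296.91 = 2405.01
Landed cost (B) = invoice 85990.66 + 2405.01 + duty 2939.73 = 91335.40
Difference = |93834.37 − 91335.40| = 2498.97

Supplier B is cheaper by EUR 2498.97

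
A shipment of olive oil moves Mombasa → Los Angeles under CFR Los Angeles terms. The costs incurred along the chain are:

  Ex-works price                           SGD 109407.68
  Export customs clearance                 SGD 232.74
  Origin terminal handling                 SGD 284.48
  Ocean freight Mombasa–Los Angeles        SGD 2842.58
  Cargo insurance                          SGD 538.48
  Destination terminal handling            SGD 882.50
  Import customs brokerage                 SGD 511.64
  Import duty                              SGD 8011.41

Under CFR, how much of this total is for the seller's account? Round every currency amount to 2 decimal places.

Seller's account: SGD 112767.48

CFR: the seller pays costs through ocean freight to the destination port, but not insurance.
Seller's account: goods 109407.68 + export clearance 232.74 + origin terminal 284.48 + freight 2842.58 = 112767.48
Buyer's account: insurance 538.48 + destination terminal 882.50 + brokerage 511.64 + duty 8011.41 = 9944.03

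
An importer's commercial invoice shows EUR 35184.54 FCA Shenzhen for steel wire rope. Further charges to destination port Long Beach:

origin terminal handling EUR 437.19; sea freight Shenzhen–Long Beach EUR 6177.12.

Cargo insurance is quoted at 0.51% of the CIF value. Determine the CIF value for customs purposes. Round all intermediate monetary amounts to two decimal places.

Let C be the CIF value. C = FCA price + pre-shipment costs + freight + 0.51% × C
C − 0.51% × C = 35184.54 + 437.19 + 6177.12
0.9949 × C = 41798.85
C = 41798.85 / 0.9949 = 42013.12
Insurance premium = 0.51% × 42013.12 = 214.27

CIF value: EUR 42013.12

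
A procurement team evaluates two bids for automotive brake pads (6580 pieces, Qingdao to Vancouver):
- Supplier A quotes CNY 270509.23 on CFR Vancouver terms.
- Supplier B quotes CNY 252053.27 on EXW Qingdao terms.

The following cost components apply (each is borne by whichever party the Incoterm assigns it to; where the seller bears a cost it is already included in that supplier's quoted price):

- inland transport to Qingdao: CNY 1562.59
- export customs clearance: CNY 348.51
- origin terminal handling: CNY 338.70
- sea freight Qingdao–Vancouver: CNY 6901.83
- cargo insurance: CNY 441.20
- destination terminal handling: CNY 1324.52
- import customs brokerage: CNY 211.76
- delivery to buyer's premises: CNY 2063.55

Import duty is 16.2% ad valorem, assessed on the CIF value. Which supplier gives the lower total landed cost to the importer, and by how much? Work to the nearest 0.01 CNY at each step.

Supplier A (CFR):
CIF value = CFR price + insurance = 270509.23 + 441.20 = 270950.43
Import duty = 270950.43 × 16.2% = 43893.97
Buyer bears (A): 441.20 + 1324.52 + 211.76 + 2063.55 = 4041.03
Landed cost (A) = invoice 270509.23 + 4041.03 + duty 43893.97 = 318444.23
Supplier B (EXW):
CIF value = EXW price + inland to port + export clearance + origin terminal + freight + insurance = 252053.27 + 1562.59 + 348.51 + 338.70 + 6901.83 + 441.20 = 261646.10
Import duty = 261646.10 × 16.2% = 42386.67
Buyer bears (B): 1562.59 + 348.51 + 338.70 + 6901.83 + 441.20 + 1324.52 + 211.76 + 2063.55 = 13192.66
Landed cost (B) = invoice 252053.27 + 13192.66 + duty 42386.67 = 307632.60
Difference = |318444.23 − 307632.60| = 10811.63

Supplier B is cheaper by CNY 10811.63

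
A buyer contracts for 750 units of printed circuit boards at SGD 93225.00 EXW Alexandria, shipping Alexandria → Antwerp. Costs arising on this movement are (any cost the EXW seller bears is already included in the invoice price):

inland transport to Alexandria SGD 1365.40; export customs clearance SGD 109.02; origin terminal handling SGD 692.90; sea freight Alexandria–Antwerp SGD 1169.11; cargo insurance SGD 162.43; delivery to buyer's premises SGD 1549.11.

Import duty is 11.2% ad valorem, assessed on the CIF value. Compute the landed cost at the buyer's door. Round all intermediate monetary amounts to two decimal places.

Total landed cost: SGD 109106.04

EXW: the seller makes goods available at their premises; the buyer bears all onward costs.
CIF value = EXW price + inland to port + export clearance + origin terminal + freight + insurance = 93225.00 + 1365.40 + 109.02 + 692.90 + 1169.11 + 162.43 = 96723.86
Import duty = 96723.86 × 11.2% = 10833.07
Buyer bears: inland to port 1365.40 + export clearance 109.02 + origin terminal 692.90 + freight 1169.11 + insurance 162.43 + delivery 1549.11 + duty 10833.07 = 15881.04
Landed cost = invoice 93225.00 + 15881.04 = 109106.04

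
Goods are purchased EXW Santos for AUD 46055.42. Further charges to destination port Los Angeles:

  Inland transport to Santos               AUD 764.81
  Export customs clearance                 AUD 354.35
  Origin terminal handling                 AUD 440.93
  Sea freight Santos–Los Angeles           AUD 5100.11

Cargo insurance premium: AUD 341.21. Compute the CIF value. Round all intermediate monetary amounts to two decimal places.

CIF = EXW price + pre-shipment costs + freight + insurance
CIF = 46055.42 + 764.81 + 354.35 + 440.93 + 5100.11 + 341.21 = 53056.83

CIF value: AUD 53056.83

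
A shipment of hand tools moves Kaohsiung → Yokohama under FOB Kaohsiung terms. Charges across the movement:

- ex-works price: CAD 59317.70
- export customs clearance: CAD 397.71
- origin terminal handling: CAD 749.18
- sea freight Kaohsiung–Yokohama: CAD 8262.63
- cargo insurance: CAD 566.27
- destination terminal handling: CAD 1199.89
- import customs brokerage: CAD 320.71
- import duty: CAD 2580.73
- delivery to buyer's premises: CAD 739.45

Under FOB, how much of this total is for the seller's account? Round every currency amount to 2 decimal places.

FOB: the seller bears costs until goods are on board at the origin port; the buyer bears freight, insurance and all costs thereafter.
Seller's account: goods 59317.70 + export clearance 397.71 + origin terminal 749.18 = 60464.59
Buyer's account: freight 8262.63 + insurance 566.27 + destination terminal 1199.89 + brokerage 320.71 + duty 2580.73 + delivery 739.45 = 13669.68

Seller's account: CAD 60464.59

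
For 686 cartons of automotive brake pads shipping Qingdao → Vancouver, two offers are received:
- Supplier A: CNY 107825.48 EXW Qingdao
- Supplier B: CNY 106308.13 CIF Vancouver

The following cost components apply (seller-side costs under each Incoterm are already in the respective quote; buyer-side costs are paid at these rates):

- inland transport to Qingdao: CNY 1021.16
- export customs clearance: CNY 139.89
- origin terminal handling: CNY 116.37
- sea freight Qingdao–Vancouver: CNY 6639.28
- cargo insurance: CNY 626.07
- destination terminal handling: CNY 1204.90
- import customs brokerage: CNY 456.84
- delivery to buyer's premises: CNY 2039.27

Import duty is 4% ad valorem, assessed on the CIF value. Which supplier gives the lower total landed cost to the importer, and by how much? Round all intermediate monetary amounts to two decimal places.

Supplier B is cheaper by CNY 10462.52

Supplier A (EXW):
CIF value = EXW price + inland to port + export clearance + origin terminal + freight + insurance = 107825.48 + 1021.16 + 139.89 + 116.37 + 6639.28 + 626.07 = 116368.25
Import duty = 116368.25 × 4% = 4654.73
Buyer bears (A): 1021.16 + 139.89 + 116.37 + 6639.28 + 626.07 + 1204.90 + 456.84 + 2039.27 = 12243.78
Landed cost (A) = invoice 107825.48 + 12243.78 + duty 4654.73 = 124723.99
Supplier B (CIF):
The CIF price already equals the CIF value: 106308.13
Import duty = 106308.13 × 4% = 4252.33
Buyer bears (B): 1204.90 + 456.84 + 2039.27 = 3701.01
Landed cost (B) = invoice 106308.13 + 3701.01 + duty 4252.33 = 114261.47
Difference = |124723.99 − 114261.47| = 10462.52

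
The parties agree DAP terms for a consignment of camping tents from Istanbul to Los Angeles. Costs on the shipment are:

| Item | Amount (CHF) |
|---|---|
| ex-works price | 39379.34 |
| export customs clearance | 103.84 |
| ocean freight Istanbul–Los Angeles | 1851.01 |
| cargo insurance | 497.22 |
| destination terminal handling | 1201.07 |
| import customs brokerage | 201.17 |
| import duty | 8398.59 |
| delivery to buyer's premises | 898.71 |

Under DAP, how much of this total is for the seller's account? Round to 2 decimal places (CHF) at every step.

DAP: the seller bears all costs to the named destination except import duty and clearance.
Seller's account: goods 39379.34 + export clearance 103.84 + freight 1851.01 + insurance 497.22 + destination terminal 1201.07 + delivery 898.71 = 43931.19
Buyer's account: brokerage 201.17 + duty 8398.59 = 8599.76

Seller's account: CHF 43931.19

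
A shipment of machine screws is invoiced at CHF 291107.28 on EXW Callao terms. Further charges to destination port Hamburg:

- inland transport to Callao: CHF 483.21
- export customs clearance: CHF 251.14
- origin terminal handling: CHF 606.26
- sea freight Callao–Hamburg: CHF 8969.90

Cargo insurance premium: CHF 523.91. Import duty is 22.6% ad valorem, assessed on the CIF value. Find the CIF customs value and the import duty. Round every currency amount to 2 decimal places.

CIF = EXW price + pre-shipment costs + freight + insurance
CIF = 291107.28 + 483.21 + 251.14 + 606.26 + 8969.90 + 523.91 = 301941.70
Import duty = 301941.70 × 22.6% = 68238.82

CIF value: CHF 301941.70; import duty: CHF 68238.82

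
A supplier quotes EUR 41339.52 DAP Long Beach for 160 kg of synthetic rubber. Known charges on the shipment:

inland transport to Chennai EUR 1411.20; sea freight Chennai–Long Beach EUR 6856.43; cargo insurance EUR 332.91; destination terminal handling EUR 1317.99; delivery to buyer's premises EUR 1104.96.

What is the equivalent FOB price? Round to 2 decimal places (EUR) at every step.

FOB price: EUR 31727.23

Not relevant to the conversion: inland to port — on the seller under both DAP and FOB; already in the DAP price and stays in the FOB price.
From DAP to FOB, the seller no longer bears: freight, insurance, destination terminal, delivery.
FOB price = 41339.52 − 6856.43 − 332.91 − 1317.99 − 1104.96 = 31727.23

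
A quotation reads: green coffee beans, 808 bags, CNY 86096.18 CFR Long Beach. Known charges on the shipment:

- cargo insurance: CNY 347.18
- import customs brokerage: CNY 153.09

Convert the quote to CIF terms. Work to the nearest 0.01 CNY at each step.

CIF price: CNY 86443.36

Not relevant to the conversion: brokerage — on the buyer under both terms; not part of either seller's price.
From CFR to CIF, the seller additionally bears: insurance.
CIF price = 86096.18 + 347.18 = 86443.36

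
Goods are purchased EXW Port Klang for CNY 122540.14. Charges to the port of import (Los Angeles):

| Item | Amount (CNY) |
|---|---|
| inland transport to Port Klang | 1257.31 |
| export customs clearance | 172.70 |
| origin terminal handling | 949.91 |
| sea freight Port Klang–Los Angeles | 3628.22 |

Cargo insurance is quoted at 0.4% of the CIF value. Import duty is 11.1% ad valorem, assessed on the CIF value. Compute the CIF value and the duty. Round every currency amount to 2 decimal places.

Let C be the CIF value. C = EXW price + pre-shipment costs + freight + 0.4% × C
C − 0.4% × C = 122540.14 + 1257.31 + 172.70 + 949.91 + 3628.22
0.996 × C = 128548.28
C = 128548.28 / 0.996 = 129064.54
Insurance premium = 0.4% × 129064.54 = 516.26
Import duty = 129064.54 × 11.1% = 14326.16

CIF value: CNY 129064.54; import duty: CNY 14326.16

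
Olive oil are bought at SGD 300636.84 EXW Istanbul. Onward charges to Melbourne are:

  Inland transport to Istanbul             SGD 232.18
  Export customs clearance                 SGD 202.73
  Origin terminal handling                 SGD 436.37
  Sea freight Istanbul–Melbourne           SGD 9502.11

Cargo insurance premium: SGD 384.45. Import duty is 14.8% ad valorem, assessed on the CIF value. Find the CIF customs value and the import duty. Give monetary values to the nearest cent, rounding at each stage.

CIF = EXW price + pre-shipment costs + freight + insurance
CIF = 300636.84 + 232.18 + 202.73 + 436.37 + 9502.11 + 384.45 = 311394.68
Import duty = 311394.68 × 14.8% = 46086.41

CIF value: SGD 311394.68; import duty: SGD 46086.41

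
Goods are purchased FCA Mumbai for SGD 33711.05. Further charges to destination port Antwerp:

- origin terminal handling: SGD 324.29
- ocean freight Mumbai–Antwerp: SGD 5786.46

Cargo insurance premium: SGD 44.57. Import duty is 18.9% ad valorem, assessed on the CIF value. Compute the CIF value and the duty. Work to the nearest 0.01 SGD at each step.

CIF value: SGD 39866.37; import duty: SGD 7534.74

CIF = FCA price + pre-shipment costs + freight + insurance
CIF = 33711.05 + 324.29 + 5786.46 + 44.57 = 39866.37
Import duty = 39866.37 × 18.9% = 7534.74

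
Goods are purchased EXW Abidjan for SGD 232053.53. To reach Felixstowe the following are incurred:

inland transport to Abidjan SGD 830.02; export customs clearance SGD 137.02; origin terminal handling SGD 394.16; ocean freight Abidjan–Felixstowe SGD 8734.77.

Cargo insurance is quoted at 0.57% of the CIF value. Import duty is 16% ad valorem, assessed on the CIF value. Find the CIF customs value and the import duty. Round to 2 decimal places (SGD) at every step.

Let C be the CIF value. C = EXW price + pre-shipment costs + freight + 0.57% × C
C − 0.57% × C = 232053.53 + 830.02 + 137.02 + 394.16 + 8734.77
0.9943 × C = 242149.50
C = 242149.50 / 0.9943 = 243537.66
Insurance premium = 0.57% × 243537.66 = 1388.16
Import duty = 243537.66 × 16% = 38966.03

CIF value: SGD 243537.66; import duty: SGD 38966.03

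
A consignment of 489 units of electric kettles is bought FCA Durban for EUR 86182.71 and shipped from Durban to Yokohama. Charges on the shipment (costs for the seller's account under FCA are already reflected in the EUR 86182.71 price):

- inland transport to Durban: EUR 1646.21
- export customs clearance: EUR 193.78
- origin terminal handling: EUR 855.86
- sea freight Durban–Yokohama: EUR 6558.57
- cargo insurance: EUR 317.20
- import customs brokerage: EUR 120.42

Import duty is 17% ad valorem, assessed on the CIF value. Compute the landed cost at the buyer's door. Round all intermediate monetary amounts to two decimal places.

FCA: the seller delivers export-cleared goods to the carrier; the buyer bears costs from that point.
Already in the invoice (seller's account under FCA): inland to port, export clearance — exclude.
CIF value = FCA price + origin terminal + freight + insurance = 86182.71 + 855.86 + 6558.57 + 317.20 = 93914.34
Import duty = 93914.34 × 17% = 15965.44
Buyer bears: origin terminal 855.86 + freight 6558.57 + insurance 317.20 + brokerage 120.42 + duty 15965.44 = 23817.49
Landed cost = invoice 86182.71 + 23817.49 = 110000.20

Total landed cost: EUR 110000.20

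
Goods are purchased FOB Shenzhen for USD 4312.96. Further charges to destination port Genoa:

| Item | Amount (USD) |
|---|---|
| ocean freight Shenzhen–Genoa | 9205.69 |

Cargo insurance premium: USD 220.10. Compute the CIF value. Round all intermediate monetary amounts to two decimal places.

CIF value: USD 13738.75

CIF = FOB price + freight + insurance
CIF = 4312.96 + 9205.69 + 220.10 = 13738.75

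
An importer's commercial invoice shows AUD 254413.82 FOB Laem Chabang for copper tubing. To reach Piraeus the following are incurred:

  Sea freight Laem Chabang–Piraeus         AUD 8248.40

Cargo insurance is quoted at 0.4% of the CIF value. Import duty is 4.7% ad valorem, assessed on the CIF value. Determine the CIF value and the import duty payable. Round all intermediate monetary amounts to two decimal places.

Let C be the CIF value. C = FOB price + freight + 0.4% × C
C − 0.4% × C = 254413.82 + 8248.40
0.996 × C = 262662.22
C = 262662.22 / 0.996 = 263717.09
Insurance premium = 0.4% × 263717.09 = 1054.87
Import duty = 263717.09 × 4.7% = 12394.70

CIF value: AUD 263717.09; import duty: AUD 12394.70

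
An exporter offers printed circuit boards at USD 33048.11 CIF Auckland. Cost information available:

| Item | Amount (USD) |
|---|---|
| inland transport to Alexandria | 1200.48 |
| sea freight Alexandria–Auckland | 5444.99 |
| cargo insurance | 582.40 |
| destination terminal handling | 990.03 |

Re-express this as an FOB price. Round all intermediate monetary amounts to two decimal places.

FOB price: USD 27020.72

Not relevant to the conversion: inland to port — on the seller under both CIF and FOB; already in the CIF price and stays in the FOB price. destination terminal — on the buyer under both terms; not part of either seller's price.
From CIF to FOB, the seller no longer bears: freight, insurance.
FOB price = 33048.11 − 5444.99 − 582.40 = 27020.72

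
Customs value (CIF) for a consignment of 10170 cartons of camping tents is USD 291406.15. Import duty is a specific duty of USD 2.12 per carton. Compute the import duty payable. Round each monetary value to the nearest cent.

Import duty = 10170 × 2.12 = 21560.40

Import duty: USD 21560.40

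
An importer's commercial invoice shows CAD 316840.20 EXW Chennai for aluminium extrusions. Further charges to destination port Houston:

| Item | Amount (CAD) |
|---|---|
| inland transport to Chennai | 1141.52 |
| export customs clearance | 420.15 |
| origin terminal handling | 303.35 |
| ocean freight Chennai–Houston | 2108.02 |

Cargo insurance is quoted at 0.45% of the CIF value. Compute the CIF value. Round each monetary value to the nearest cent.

CIF value: CAD 322263.43

Let C be the CIF value. C = EXW price + pre-shipment costs + freight + 0.45% × C
C − 0.45% × C = 316840.20 + 1141.52 + 420.15 + 303.35 + 2108.02
0.9955 × C = 320813.24
C = 320813.24 / 0.9955 = 322263.43
Insurance premium = 0.45% × 322263.43 = 1450.19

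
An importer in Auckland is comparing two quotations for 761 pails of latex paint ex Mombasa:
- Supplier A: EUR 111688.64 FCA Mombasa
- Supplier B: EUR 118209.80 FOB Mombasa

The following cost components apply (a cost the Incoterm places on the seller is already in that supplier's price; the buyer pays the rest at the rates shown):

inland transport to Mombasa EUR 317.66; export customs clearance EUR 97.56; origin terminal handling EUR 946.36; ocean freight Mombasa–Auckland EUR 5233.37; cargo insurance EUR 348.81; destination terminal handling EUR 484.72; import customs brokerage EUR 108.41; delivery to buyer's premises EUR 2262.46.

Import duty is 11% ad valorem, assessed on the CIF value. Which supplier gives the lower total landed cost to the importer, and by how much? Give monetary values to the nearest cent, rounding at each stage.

Supplier A is cheaper by EUR 6188.03

Supplier A (FCA):
CIF value = FCA price + origin terminal + freight + insurance = 111688.64 + 946.36 + 5233.37 + 348.81 = 118217.18
Import duty = 118217.18 × 11% = 13003.89
Buyer bears (A): 946.36 + 5233.37 + 348.81 + 484.72 + 108.41 + 2262.46 = 9384.13
Landed cost (A) = invoice 111688.64 + 9384.13 + duty 13003.89 = 134076.66
Supplier B (FOB):
CIF value = FOB price + freight + insurance = 118209.80 + 5233.37 + 348.81 = 123791.98
Import duty = 123791.98 × 11% = 13617.12
Buyer bears (B): 5233.37 + 348.81 + 484.72 + 108.41 + 2262.46 = 8437.77
Landed cost (B) = invoice 118209.80 + 8437.77 + duty 13617.12 = 140264.69
Difference = |134076.66 − 140264.69| = 6188.03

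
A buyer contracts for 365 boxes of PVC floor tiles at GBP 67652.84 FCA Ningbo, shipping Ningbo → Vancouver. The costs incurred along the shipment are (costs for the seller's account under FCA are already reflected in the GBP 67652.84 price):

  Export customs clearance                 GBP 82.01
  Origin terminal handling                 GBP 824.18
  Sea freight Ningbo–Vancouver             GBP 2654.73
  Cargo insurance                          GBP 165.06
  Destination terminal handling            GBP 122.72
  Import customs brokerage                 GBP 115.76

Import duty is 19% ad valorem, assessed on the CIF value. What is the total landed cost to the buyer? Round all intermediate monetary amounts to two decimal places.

Total landed cost: GBP 85081.68

FCA: the seller delivers export-cleared goods to the carrier; the buyer bears costs from that point.
Already in the invoice (seller's account under FCA): export clearance — exclude.
CIF value = FCA price + origin terminal + freight + insurance = 67652.84 + 824.18 + 2654.73 + 165.06 = 71296.81
Import duty = 71296.81 × 19% = 13546.39
Buyer bears: origin terminal 824.18 + freight 2654.73 + insurance 165.06 + destination terminal 122.72 + brokerage 115.76 + duty 13546.39 = 17428.84
Landed cost = invoice 67652.84 + 17428.84 = 85081.68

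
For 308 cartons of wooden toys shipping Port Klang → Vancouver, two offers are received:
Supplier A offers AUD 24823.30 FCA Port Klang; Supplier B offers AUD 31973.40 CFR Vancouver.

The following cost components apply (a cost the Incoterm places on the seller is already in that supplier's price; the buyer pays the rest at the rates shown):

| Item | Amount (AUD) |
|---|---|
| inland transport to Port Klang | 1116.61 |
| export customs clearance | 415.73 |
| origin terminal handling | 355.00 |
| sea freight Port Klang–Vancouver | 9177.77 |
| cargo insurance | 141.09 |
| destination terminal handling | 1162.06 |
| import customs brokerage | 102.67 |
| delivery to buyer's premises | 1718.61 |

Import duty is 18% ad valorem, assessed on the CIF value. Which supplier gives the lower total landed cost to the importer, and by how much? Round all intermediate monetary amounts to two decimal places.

Supplier A (FCA):
CIF value = FCA price + origin terminal + freight + insurance = 24823.30 + 355.00 + 9177.77 + 141.09 = 34497.16
Import duty = 34497.16 × 18% = 6209.49
Buyer bears (A): 355.00 + 9177.77 + 141.09 + 1162.06 + 102.67 + 1718.61 = 12657.20
Landed cost (A) = invoice 24823.30 + 12657.20 + duty 6209.49 = 43689.99
Supplier B (CFR):
CIF value = CFR price + insurance = 31973.40 + 141.09 = 32114.49
Import duty = 32114.49 × 18% = 5780.61
Buyer bears (B): 141.09 + 1162.06 + 102.67 + 1718.61 = 3124.43
Landed cost (B) = invoice 31973.40 + 3124.43 + duty 5780.61 = 40878.44
Difference = |43689.99 − 40878.44| = 2811.55

Supplier B is cheaper by AUD 2811.55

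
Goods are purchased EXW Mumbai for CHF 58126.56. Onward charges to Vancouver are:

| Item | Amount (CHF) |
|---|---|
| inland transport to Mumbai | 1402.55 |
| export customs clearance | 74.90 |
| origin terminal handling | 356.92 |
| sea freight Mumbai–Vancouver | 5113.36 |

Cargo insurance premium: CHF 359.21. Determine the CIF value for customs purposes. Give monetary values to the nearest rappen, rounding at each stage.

CIF value: CHF 65433.50

CIF = EXW price + pre-shipment costs + freight + insurance
CIF = 58126.56 + 1402.55 + 74.90 + 356.92 + 5113.36 + 359.21 = 65433.50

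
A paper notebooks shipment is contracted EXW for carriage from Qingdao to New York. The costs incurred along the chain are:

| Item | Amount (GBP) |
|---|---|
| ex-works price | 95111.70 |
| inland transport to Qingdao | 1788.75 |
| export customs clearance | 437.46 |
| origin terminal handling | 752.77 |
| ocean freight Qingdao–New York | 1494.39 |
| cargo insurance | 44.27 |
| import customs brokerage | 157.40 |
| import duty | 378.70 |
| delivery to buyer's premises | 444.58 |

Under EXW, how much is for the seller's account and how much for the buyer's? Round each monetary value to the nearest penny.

Seller: GBP 95111.70; buyer: GBP 5498.32

EXW: the seller makes goods available at their premises; the buyer bears all onward costs.
Seller's account: goods 95111.70 = 95111.70
Buyer's account: inland to port 1788.75 + export clearance 437.46 + origin terminal 752.77 + freight 1494.39 + insurance 44.27 + brokerage 157.40 + duty 378.70 + delivery 444.58 = 5498.32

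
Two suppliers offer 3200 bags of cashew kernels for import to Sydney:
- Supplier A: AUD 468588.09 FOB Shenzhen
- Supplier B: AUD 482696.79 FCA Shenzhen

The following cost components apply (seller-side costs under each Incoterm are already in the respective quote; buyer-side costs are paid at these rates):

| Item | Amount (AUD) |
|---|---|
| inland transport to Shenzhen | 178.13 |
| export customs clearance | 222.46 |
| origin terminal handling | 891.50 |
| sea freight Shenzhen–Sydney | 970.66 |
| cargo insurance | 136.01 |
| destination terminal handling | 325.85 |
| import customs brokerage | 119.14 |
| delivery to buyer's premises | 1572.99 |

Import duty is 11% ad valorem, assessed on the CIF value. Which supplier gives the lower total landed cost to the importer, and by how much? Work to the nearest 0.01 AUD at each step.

Supplier A (FOB):
CIF value = FOB price + freight + insurance = 468588.09 + 970.66 + 136.01 = 469694.76
Import duty = 469694.76 × 11% = 51666.42
Buyer bears (A): 970.66 + 136.01 + 325.85 + 119.14 + 1572.99 = 3124.65
Landed cost (A) = invoice 468588.09 + 3124.65 + duty 51666.42 = 523379.16
Supplier B (FCA):
CIF value = FCA price + origin terminal + freight + insurance = 482696.79 + 891.50 + 970.66 + 136.01 = 484694.96
Import duty = 484694.96 × 11% = 53316.45
Buyer bears (B): 891.50 + 970.66 + 136.01 + 325.85 + 119.14 + 1572.99 = 4016.15
Landed cost (B) = invoice 482696.79 + 4016.15 + duty 53316.45 = 540029.39
Difference = |523379.16 − 540029.39| = 16650.23

Supplier A is cheaper by AUD 16650.23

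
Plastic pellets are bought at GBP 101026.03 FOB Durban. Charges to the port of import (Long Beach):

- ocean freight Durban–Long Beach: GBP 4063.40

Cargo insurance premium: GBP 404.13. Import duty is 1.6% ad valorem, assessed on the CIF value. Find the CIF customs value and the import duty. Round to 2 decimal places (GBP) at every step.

CIF value: GBP 105493.56; import duty: GBP 1687.90

CIF = FOB price + freight + insurance
CIF = 101026.03 + 4063.40 + 404.13 = 105493.56
Import duty = 105493.56 × 1.6% = 1687.90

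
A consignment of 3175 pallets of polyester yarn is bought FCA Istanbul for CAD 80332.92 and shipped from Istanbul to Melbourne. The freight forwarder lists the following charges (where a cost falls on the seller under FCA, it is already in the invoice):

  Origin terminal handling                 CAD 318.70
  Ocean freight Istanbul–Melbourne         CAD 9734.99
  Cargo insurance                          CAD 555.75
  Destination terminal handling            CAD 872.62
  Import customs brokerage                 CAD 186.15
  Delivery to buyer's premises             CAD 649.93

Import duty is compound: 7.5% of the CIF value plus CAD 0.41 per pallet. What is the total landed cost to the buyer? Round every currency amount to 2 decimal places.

Total landed cost: CAD 100773.49

FCA: the seller delivers export-cleared goods to the carrier; the buyer bears costs from that point.
CIF value = FCA price + origin terminal + freight + insurance = 80332.92 + 318.70 + 9734.99 + 555.75 = 90942.36
Ad valorem component: 90942.36 × 7.5% = 6820.68
Specific component: 3175 × 0.41 = 1301.75
Import duty = 6820.68 + 1301.75 = 8122.43
Buyer bears: origin terminal 318.70 + freight 9734.99 + insurance 555.75 + destination terminal 872.62 + brokerage 186.15 + delivery 649.93 + duty 8122.43 = 20440.57
Landed cost = invoice 80332.92 + 20440.57 = 100773.49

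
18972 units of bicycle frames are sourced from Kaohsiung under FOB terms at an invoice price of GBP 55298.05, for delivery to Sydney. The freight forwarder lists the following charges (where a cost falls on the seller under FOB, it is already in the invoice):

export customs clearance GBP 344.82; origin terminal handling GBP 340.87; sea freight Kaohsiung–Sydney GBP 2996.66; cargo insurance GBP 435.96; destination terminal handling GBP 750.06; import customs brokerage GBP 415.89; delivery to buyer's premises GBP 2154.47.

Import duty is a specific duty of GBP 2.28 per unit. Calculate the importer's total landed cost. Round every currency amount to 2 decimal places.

FOB: the seller bears costs until goods are on board at the origin port; the buyer bears freight, insurance and all costs thereafter.
Already in the invoice (seller's account under FOB): export clearance, origin terminal — exclude.
CIF value = FOB price + freight + insurance = 55298.05 + 2996.66 + 435.96 = 58730.67
Import duty = 18972 × 2.28 = 43256.16
Buyer bears: freight 2996.66 + insurance 435.96 + destination terminal 750.06 + brokerage 415.89 + delivery 2154.47 + duty 43256.16 = 50009.20
Landed cost = invoice 55298.05 + 50009.20 = 105307.25

Total landed cost: GBP 105307.25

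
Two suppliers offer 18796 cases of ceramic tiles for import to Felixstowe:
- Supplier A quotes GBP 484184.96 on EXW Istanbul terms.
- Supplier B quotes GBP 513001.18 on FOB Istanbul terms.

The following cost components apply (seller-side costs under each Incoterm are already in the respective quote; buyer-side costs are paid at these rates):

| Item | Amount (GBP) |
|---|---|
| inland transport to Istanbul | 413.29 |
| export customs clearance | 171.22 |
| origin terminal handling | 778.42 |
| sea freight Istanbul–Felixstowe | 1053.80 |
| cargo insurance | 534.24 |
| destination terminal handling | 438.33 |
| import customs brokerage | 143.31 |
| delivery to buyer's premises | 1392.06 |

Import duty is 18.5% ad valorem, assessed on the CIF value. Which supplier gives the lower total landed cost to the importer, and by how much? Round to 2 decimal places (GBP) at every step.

Supplier A (EXW):
CIF value = EXW price + inland to port + export clearance + origin terminal + freight + insurance = 484184.96 + 413.29 + 171.22 + 778.42 + 1053.80 + 534.24 = 487135.93
Import duty = 487135.93 × 18.5% = 90120.15
Buyer bears (A): 413.29 + 171.22 + 778.42 + 1053.80 + 534.24 + 438.33 + 143.31 + 1392.06 = 4924.67
Landed cost (A) = invoice 484184.96 + 4924.67 + duty 90120.15 = 579229.78
Supplier B (FOB):
CIF value = FOB price + freight + insurance = 513001.18 + 1053.80 + 534.24 = 514589.22
Import duty = 514589.22 × 18.5% = 95199.01
Buyer bears (B): 1053.80 + 534.24 + 438.33 + 143.31 + 1392.06 = 3561.74
Landed cost (B) = invoice 513001.18 + 3561.74 + duty 95199.01 = 611761.93
Difference = |579229.78 − 611761.93| = 32532.15

Supplier A is cheaper by GBP 32532.15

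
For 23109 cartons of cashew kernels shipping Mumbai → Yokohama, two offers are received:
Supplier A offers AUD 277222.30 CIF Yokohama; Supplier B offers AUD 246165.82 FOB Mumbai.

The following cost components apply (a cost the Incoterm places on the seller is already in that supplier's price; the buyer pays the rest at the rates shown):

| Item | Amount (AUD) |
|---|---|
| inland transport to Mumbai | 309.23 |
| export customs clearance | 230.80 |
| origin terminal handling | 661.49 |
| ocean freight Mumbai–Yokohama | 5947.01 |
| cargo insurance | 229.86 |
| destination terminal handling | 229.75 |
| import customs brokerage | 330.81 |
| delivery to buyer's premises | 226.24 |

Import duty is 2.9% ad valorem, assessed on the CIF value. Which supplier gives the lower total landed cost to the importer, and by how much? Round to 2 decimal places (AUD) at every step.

Supplier A (CIF):
The CIF price already equals the CIF value: 277222.30
Import duty = 277222.30 × 2.9% = 8039.45
Buyer bears (A): 229.75 + 330.81 + 226.24 = 786.80
Landed cost (A) = invoice 277222.30 + 786.80 + duty 8039.45 = 286048.55
Supplier B (FOB):
CIF value = FOB price + freight + insurance = 246165.82 + 5947.01 + 229.86 = 252342.69
Import duty = 252342.69 × 2.9% = 7317.94
Buyer bears (B): 5947.01 + 229.86 + 229.75 + 330.81 + 226.24 = 6963.67
Landed cost (B) = invoice 246165.82 + 6963.67 + duty 7317.94 = 260447.43
Difference = |286048.55 − 260447.43| = 25601.12

Supplier B is cheaper by AUD 25601.12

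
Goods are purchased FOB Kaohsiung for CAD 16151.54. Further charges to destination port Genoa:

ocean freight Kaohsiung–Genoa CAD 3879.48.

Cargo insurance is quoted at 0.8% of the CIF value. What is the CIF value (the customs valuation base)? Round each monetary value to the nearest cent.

CIF value: CAD 20192.56

Let C be the CIF value. C = FOB price + freight + 0.8% × C
C − 0.8% × C = 16151.54 + 3879.48
0.992 × C = 20031.02
C = 20031.02 / 0.992 = 20192.56
Insurance premium = 0.8% × 20192.56 = 161.54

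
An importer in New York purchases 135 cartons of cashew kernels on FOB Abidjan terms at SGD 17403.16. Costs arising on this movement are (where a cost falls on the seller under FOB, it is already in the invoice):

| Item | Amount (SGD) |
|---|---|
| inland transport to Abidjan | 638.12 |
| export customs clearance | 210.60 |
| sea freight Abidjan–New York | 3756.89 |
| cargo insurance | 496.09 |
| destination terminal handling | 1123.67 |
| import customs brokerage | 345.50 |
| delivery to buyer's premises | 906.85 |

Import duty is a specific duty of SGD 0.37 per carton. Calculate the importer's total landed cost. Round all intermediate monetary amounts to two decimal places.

FOB: the seller bears costs until goods are on board at the origin port; the buyer bears freight, insurance and all costs thereafter.
Already in the invoice (seller's account under FOB): inland to port, export clearance — exclude.
CIF value = FOB price + freight + insurance = 17403.16 + 3756.89 + 496.09 = 21656.14
Import duty = 135 × 0.37 = 49.95
Buyer bears: freight 3756.89 + insurance 496.09 + destination terminal 1123.67 + brokerage 345.50 + delivery 906.85 + duty 49.95 = 6678.95
Landed cost = invoice 17403.16 + 6678.95 = 24082.11

Total landed cost: SGD 24082.11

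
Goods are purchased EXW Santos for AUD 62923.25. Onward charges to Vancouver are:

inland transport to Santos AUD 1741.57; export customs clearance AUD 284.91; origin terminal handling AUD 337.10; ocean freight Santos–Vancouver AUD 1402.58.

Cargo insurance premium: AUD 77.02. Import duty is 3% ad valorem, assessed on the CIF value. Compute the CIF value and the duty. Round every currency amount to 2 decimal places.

CIF = EXW price + pre-shipment costs + freight + insurance
CIF = 62923.25 + 1741.57 + 284.91 + 337.10 + 1402.58 + 77.02 = 66766.43
Import duty = 66766.43 × 3% = 2002.99

CIF value: AUD 66766.43; import duty: AUD 2002.99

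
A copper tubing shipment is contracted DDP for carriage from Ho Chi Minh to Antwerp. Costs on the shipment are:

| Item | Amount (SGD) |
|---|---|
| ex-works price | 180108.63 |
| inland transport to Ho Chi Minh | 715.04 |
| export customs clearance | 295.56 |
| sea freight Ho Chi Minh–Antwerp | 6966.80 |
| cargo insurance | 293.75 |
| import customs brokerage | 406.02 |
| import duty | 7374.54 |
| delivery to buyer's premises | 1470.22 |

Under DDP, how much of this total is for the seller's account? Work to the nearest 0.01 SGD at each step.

DDP: the seller bears all costs including import duty.
Seller's account: goods 180108.63 + inland to port 715.04 + export clearance 295.56 + freight 6966.80 + insurance 293.75 + brokerage 406.02 + duty 7374.54 + delivery 1470.22 = 197630.56
Buyer's account: 0.00

Seller's account: SGD 197630.56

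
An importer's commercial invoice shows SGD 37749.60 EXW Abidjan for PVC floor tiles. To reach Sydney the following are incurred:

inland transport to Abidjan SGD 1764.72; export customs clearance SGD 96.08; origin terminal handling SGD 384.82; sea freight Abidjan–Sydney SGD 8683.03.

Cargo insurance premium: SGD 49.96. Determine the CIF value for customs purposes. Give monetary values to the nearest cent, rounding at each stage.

CIF value: SGD 48728.21

CIF = EXW price + pre-shipment costs + freight + insurance
CIF = 37749.60 + 1764.72 + 96.08 + 384.82 + 8683.03 + 49.96 = 48728.21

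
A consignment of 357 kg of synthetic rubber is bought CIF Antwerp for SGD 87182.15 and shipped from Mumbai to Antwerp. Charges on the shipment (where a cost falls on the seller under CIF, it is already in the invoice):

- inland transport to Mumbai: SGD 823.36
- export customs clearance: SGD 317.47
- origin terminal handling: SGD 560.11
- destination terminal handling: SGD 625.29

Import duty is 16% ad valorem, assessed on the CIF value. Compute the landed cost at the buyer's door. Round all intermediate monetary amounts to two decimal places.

CIF: the seller pays costs through ocean freight and marine insurance to the destination port.
Already in the invoice (seller's account under CIF): inland to port, export clearance, origin terminal — exclude.
The CIF price already equals the CIF value: 87182.15
Import duty = 87182.15 × 16% = 13949.14
Buyer bears: destination terminal 625.29 + duty 13949.14 = 14574.43
Landed cost = invoice 87182.15 + 14574.43 = 101756.58

Total landed cost: SGD 101756.58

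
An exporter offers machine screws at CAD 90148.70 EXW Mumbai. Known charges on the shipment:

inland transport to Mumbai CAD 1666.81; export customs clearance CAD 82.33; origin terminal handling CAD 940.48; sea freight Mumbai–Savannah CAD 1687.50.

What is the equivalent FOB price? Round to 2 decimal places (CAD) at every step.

Not relevant to the conversion: freight — on the buyer under both terms; not part of either seller's price.
From EXW to FOB, the seller additionally bears: inland to port, export clearance, origin terminal.
FOB price = 90148.70 + 1666.81 + 82.33 + 940.48 = 92838.32

FOB price: CAD 92838.32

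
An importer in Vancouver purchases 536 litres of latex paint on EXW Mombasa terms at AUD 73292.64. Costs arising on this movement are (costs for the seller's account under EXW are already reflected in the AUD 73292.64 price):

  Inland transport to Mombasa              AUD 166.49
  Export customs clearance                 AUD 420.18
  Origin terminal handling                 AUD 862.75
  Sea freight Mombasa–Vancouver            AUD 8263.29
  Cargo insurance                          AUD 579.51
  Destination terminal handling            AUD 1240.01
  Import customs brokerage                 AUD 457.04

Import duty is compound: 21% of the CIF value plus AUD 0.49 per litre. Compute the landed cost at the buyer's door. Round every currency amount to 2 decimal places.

EXW: the seller makes goods available at their premises; the buyer bears all onward costs.
CIF value = EXW price + inland to port + export clearance + origin terminal + freight + insurance = 73292.64 + 166.49 + 420.18 + 862.75 + 8263.29 + 579.51 = 83584.86
Ad valorem component: 83584.86 × 21% = 17552.82
Specific component: 536 × 0.49 = 262.64
Import duty = 17552.82 + 262.64 = 17815.46
Buyer bears: inland to port 166.49 + export clearance 420.18 + origin terminal 862.75 + freight 8263.29 + insurance 579.51 + destination terminal 1240.01 + brokerage 457.04 + duty 17815.46 = 29804.73
Landed cost = invoice 73292.64 + 29804.73 = 103097.37

Total landed cost: AUD 103097.37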